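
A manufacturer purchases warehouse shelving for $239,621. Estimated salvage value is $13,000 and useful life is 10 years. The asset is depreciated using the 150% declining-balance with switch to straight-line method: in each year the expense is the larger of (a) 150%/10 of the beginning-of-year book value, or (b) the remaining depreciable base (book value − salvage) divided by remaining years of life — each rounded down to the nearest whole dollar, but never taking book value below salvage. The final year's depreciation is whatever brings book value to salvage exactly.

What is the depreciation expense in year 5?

Depreciable base = $239,621 − $13,000 = $226,621.
Year 1: DB = ⌊$239,621 × 150%/10⌋ = $35,943; SL = ⌊$226,621/10⌋ = $22,662 → take DB $35,943. Book value $203,678.
Year 2: DB = ⌊$203,678 × 150%/10⌋ = $30,551; SL = ⌊$190,678/9⌋ = $21,186 → take DB $30,551. Book value $173,127.
Year 3: DB = ⌊$173,127 × 150%/10⌋ = $25,969; SL = ⌊$160,127/8⌋ = $20,015 → take DB $25,969. Book value $147,158.
Year 4: DB = ⌊$147,158 × 150%/10⌋ = $22,073; SL = ⌊$134,158/7⌋ = $19,165 → take DB $22,073. Book value $125,085.
Year 5: DB = ⌊$125,085 × 150%/10⌋ = $18,762; SL = ⌊$112,085/6⌋ = $18,680 → take DB $18,762. Book value $106,323.

$18,762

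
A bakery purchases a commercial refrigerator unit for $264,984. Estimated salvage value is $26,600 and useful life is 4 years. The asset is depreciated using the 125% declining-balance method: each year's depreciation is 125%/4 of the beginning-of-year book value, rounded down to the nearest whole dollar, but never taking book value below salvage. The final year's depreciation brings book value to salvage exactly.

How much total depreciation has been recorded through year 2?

Depreciable base = $264,984 − $26,600 = $238,384.
Year 1: ⌊$264,984 × 125%/4⌋ = $82,807. Book value $182,177.
Year 2: ⌊$182,177 × 125%/4⌋ = $56,930. Book value $125,247.
Accumulated through year 2 = $264,984 − $125,247 = $139,737.

$139,737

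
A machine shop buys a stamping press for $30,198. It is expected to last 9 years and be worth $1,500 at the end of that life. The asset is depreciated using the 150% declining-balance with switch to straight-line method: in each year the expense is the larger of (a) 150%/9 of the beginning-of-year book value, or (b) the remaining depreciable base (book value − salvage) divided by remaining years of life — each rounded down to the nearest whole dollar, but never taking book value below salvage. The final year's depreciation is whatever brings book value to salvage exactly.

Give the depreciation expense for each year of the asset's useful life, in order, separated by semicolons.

Depreciable base = $30,198 − $1,500 = $28,698.
Year 1: DB = ⌊$30,198 × 150%/9⌋ = $5,033; SL = ⌊$28,698/9⌋ = $3,188 → take DB $5,033. Book value $25,165.
Year 2: DB = ⌊$25,165 × 150%/9⌋ = $4,194; SL = ⌊$23,665/8⌋ = $2,958 → take DB $4,194. Book value $20,971.
Year 3: DB = ⌊$20,971 × 150%/9⌋ = $3,495; SL = ⌊$19,471/7⌋ = $2,781 → take DB $3,495. Book value $17,476.
Year 4: DB = ⌊$17,476 × 150%/9⌋ = $2,912; SL = ⌊$15,976/6⌋ = $2,662 → take DB $2,912. Book value $14,564.
Year 5: DB = ⌊$14,564 × 150%/9⌋ = $2,427; SL = ⌊$13,064/5⌋ = $2,612 → take SL $2,612. Book value $11,952.
Year 6: DB = ⌊$11,952 × 150%/9⌋ = $1,992; SL = ⌊$10,452/4⌋ = $2,613 → take SL $2,613. Book value $9,339.
Year 7: DB = ⌊$9,339 × 150%/9⌋ = $1,556; SL = ⌊$7,839/3⌋ = $2,613 → take SL $2,613. Book value $6,726.
Year 8: DB = ⌊$6,726 × 150%/9⌋ = $1,121; SL = ⌊$5,226/2⌋ = $2,613 → take SL $2,613. Book value $4,113.
Year 9 (final): $4,113 − $1,500 = $2,613. Book value $1,500.

$5,033; $4,194; $3,495; $2,912; $2,612; $2,613; $2,613; $2,613; $2,613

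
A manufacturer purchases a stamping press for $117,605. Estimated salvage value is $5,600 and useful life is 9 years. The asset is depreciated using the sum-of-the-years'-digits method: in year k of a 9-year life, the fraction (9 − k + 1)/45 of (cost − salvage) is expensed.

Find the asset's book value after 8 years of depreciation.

$8,089

Depreciable base = $117,605 − $5,600 = $112,005.
Sum of the years' digits = 9+8+7+6+5+4+3+2+1 = 45.
Year 1: $112,005 × 9/45 = $22,401. Book value $95,204.
Year 2: $112,005 × 8/45 = $19,912. Book value $75,292.
Year 3: $112,005 × 7/45 = $17,423. Book value $57,869.
Year 4: $112,005 × 6/45 = $14,934. Book value $42,935.
Year 5: $112,005 × 5/45 = $12,445. Book value $30,490.
Year 6: $112,005 × 4/45 = $9,956. Book value $20,534.
Year 7: $112,005 × 3/45 = $7,467. Book value $13,067.
Year 8: $112,005 × 2/45 = $4,978. Book value $8,089.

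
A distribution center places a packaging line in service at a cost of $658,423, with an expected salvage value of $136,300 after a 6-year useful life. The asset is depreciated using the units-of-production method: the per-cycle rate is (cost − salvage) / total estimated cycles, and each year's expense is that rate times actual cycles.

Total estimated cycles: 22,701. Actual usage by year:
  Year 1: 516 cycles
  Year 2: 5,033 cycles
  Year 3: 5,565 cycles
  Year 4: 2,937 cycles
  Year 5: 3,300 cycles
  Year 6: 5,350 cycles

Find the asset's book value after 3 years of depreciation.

$402,801

Depreciable base = $658,423 − $136,300 = $522,123.
Rate = $522,123 / 22,701 cycles = $23 per cycle.
Year 1: 516 × $23 = $11,868. Book value $646,555.
Year 2: 5,033 × $23 = $115,759. Book value $530,796.
Year 3: 5,565 × $23 = $127,995. Book value $402,801.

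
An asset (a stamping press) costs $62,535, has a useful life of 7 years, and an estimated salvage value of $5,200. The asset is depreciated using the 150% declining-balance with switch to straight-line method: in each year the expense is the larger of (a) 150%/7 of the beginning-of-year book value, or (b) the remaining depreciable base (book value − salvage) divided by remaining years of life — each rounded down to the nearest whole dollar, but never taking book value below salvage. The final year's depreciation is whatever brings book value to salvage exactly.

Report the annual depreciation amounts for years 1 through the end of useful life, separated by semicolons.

$13,400; $10,528; $8,272; $6,500; $6,211; $6,212; $6,212

Depreciable base = $62,535 − $5,200 = $57,335.
Year 1: DB = ⌊$62,535 × 150%/7⌋ = $13,400; SL = ⌊$57,335/7⌋ = $8,190 → take DB $13,400. Book value $49,135.
Year 2: DB = ⌊$49,135 × 150%/7⌋ = $10,528; SL = ⌊$43,935/6⌋ = $7,322 → take DB $10,528. Book value $38,607.
Year 3: DB = ⌊$38,607 × 150%/7⌋ = $8,272; SL = ⌊$33,407/5⌋ = $6,681 → take DB $8,272. Book value $30,335.
Year 4: DB = ⌊$30,335 × 150%/7⌋ = $6,500; SL = ⌊$25,135/4⌋ = $6,283 → take DB $6,500. Book value $23,835.
Year 5: DB = ⌊$23,835 × 150%/7⌋ = $5,107; SL = ⌊$18,635/3⌋ = $6,211 → take SL $6,211. Book value $17,624.
Year 6: DB = ⌊$17,624 × 150%/7⌋ = $3,776; SL = ⌊$12,424/2⌋ = $6,212 → take SL $6,212. Book value $11,412.
Year 7 (final): $11,412 − $5,200 = $6,212. Book value $5,200.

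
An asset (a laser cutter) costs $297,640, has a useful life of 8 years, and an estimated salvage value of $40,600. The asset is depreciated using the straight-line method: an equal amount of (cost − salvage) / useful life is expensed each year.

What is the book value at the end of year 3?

Depreciable base = $297,640 − $40,600 = $257,040.
Annual expense = $257,040 / 8 = $32,130.
End of year 1: book value $265,510.
End of year 2: book value $233,380.
End of year 3: book value $201,250.

$201,250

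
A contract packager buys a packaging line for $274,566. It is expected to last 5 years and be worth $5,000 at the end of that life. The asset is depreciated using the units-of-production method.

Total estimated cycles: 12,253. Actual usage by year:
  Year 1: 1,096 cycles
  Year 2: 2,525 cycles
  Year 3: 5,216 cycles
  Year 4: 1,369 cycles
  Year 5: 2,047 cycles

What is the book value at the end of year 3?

$80,152

Depreciable base = $274,566 − $5,000 = $269,566.
Rate = $269,566 / 12,253 cycles = $22 per cycle.
Year 1: 1,096 × $22 = $24,112. Book value $250,454.
Year 2: 2,525 × $22 = $55,550. Book value $194,904.
Year 3: 5,216 × $22 = $114,752. Book value $80,152.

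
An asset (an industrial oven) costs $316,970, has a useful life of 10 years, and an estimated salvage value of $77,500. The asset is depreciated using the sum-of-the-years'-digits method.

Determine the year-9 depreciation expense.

Depreciable base = $316,970 − $77,500 = $239,470.
Sum of the years' digits = 10+9+8+7+6+5+4+3+2+1 = 55.
Year 1: $239,470 × 10/55 = $43,540. Book value $273,430.
Year 2: $239,470 × 9/55 = $39,186. Book value $234,244.
Year 3: $239,470 × 8/55 = $34,832. Book value $199,412.
Year 4: $239,470 × 7/55 = $30,478. Book value $168,934.
Year 5: $239,470 × 6/55 = $26,124. Book value $142,810.
Year 6: $239,470 × 5/55 = $21,770. Book value $121,040.
Year 7: $239,470 × 4/55 = $17,416. Book value $103,624.
Year 8: $239,470 × 3/55 = $13,062. Book value $90,562.
Year 9: $239,470 × 2/55 = $8,708. Book value $81,854.

$8,708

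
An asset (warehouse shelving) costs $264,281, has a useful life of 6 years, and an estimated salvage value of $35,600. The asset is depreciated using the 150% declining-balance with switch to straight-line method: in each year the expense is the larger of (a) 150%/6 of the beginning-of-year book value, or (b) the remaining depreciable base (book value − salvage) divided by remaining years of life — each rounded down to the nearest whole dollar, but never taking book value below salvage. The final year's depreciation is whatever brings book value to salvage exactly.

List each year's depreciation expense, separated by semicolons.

Depreciable base = $264,281 − $35,600 = $228,681.
Year 1: DB = ⌊$264,281 × 150%/6⌋ = $66,070; SL = ⌊$228,681/6⌋ = $38,113 → take DB $66,070. Book value $198,211.
Year 2: DB = ⌊$198,211 × 150%/6⌋ = $49,552; SL = ⌊$162,611/5⌋ = $32,522 → take DB $49,552. Book value $148,659.
Year 3: DB = ⌊$148,659 × 150%/6⌋ = $37,164; SL = ⌊$113,059/4⌋ = $28,264 → take DB $37,164. Book value $111,495.
Year 4: DB = ⌊$111,495 × 150%/6⌋ = $27,873; SL = ⌊$75,895/3⌋ = $25,298 → take DB $27,873. Book value $83,622.
Year 5: DB = ⌊$83,622 × 150%/6⌋ = $20,905; SL = ⌊$48,022/2⌋ = $24,011 → take SL $24,011. Book value $59,611.
Year 6 (final): $59,611 − $35,600 = $24,011. Book value $35,600.

$66,070; $49,552; $37,164; $27,873; $24,011; $24,011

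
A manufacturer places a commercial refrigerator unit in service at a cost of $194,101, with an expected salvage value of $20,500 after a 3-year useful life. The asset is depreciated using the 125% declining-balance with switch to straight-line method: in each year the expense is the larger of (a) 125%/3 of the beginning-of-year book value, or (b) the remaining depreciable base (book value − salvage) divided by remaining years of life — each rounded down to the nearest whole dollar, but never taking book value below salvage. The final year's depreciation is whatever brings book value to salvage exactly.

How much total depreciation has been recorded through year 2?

Depreciable base = $194,101 − $20,500 = $173,601.
Year 1: DB = ⌊$194,101 × 125%/3⌋ = $80,875; SL = ⌊$173,601/3⌋ = $57,867 → take DB $80,875. Book value $113,226.
Year 2: DB = ⌊$113,226 × 125%/3⌋ = $47,177; SL = ⌊$92,726/2⌋ = $46,363 → take DB $47,177. Book value $66,049.
Accumulated through year 2 = $194,101 − $66,049 = $128,052.

$128,052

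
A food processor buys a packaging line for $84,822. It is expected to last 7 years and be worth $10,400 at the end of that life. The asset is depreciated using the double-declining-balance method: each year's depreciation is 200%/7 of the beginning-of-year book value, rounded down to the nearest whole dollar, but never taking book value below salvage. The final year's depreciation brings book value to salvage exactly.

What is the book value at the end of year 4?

Depreciable base = $84,822 − $10,400 = $74,422.
Year 1: ⌊$84,822 × 200%/7⌋ = $24,234. Book value $60,588.
Year 2: ⌊$60,588 × 200%/7⌋ = $17,310. Book value $43,278.
Year 3: ⌊$43,278 × 200%/7⌋ = $12,365. Book value $30,913.
Year 4: ⌊$30,913 × 200%/7⌋ = $8,832. Book value $22,081.

$22,081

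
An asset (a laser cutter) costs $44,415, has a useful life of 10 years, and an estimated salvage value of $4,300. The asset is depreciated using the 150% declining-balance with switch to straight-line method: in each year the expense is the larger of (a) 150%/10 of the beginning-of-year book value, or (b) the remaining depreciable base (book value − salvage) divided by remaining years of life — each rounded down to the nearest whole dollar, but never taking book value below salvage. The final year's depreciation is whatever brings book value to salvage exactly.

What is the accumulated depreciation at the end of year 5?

$24,706

Depreciable base = $44,415 − $4,300 = $40,115.
Year 1: DB = ⌊$44,415 × 150%/10⌋ = $6,662; SL = ⌊$40,115/10⌋ = $4,011 → take DB $6,662. Book value $37,753.
Year 2: DB = ⌊$37,753 × 150%/10⌋ = $5,662; SL = ⌊$33,453/9⌋ = $3,717 → take DB $5,662. Book value $32,091.
Year 3: DB = ⌊$32,091 × 150%/10⌋ = $4,813; SL = ⌊$27,791/8⌋ = $3,473 → take DB $4,813. Book value $27,278.
Year 4: DB = ⌊$27,278 × 150%/10⌋ = $4,091; SL = ⌊$22,978/7⌋ = $3,282 → take DB $4,091. Book value $23,187.
Year 5: DB = ⌊$23,187 × 150%/10⌋ = $3,478; SL = ⌊$18,887/6⌋ = $3,147 → take DB $3,478. Book value $19,709.
Accumulated through year 5 = $44,415 − $19,709 = $24,706.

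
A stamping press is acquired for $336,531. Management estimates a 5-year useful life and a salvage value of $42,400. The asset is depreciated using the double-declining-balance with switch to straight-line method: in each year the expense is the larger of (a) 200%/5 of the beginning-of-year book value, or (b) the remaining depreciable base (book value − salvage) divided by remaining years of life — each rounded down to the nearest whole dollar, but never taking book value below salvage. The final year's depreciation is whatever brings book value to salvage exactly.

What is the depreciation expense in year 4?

Depreciable base = $336,531 − $42,400 = $294,131.
Year 1: DB = ⌊$336,531 × 200%/5⌋ = $134,612; SL = ⌊$294,131/5⌋ = $58,826 → take DB $134,612. Book value $201,919.
Year 2: DB = ⌊$201,919 × 200%/5⌋ = $80,767; SL = ⌊$159,519/4⌋ = $39,879 → take DB $80,767. Book value $121,152.
Year 3: DB = ⌊$121,152 × 200%/5⌋ = $48,460; SL = ⌊$78,752/3⌋ = $26,250 → take DB $48,460. Book value $72,692.
Year 4: DB = ⌊$72,692 × 200%/5⌋ = $29,076; SL = ⌊$30,292/2⌋ = $15,146 → take DB $29,076. Book value $43,616.

$29,076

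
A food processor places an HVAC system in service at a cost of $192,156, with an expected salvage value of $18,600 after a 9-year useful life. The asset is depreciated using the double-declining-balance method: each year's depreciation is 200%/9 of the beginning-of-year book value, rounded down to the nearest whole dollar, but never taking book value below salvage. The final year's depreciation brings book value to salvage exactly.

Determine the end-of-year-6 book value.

$42,541

Depreciable base = $192,156 − $18,600 = $173,556.
Year 1: ⌊$192,156 × 200%/9⌋ = $42,701. Book value $149,455.
Year 2: ⌊$149,455 × 200%/9⌋ = $33,212. Book value $116,243.
Year 3: ⌊$116,243 × 200%/9⌋ = $25,831. Book value $90,412.
Year 4: ⌊$90,412 × 200%/9⌋ = $20,091. Book value $70,321.
Year 5: ⌊$70,321 × 200%/9⌋ = $15,626. Book value $54,695.
Year 6: ⌊$54,695 × 200%/9⌋ = $12,154. Book value $42,541.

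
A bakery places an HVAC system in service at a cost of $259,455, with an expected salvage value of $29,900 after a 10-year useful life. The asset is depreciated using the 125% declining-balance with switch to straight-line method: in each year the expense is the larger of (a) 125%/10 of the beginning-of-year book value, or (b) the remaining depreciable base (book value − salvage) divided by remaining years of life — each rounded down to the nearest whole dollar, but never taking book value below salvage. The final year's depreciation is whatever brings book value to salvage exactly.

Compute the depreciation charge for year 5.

Depreciable base = $259,455 − $29,900 = $229,555.
Year 1: DB = ⌊$259,455 × 125%/10⌋ = $32,431; SL = ⌊$229,555/10⌋ = $22,955 → take DB $32,431. Book value $227,024.
Year 2: DB = ⌊$227,024 × 125%/10⌋ = $28,378; SL = ⌊$197,124/9⌋ = $21,902 → take DB $28,378. Book value $198,646.
Year 3: DB = ⌊$198,646 × 125%/10⌋ = $24,830; SL = ⌊$168,746/8⌋ = $21,093 → take DB $24,830. Book value $173,816.
Year 4: DB = ⌊$173,816 × 125%/10⌋ = $21,727; SL = ⌊$143,916/7⌋ = $20,559 → take DB $21,727. Book value $152,089.
Year 5: DB = ⌊$152,089 × 125%/10⌋ = $19,011; SL = ⌊$122,189/6⌋ = $20,364 → take SL $20,364. Book value $131,725.

$20,364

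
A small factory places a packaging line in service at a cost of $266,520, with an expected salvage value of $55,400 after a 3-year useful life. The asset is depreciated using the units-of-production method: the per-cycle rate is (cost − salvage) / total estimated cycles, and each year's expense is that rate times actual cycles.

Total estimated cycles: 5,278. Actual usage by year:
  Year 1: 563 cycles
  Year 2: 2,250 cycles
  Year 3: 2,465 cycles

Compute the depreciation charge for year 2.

$90,000

Depreciable base = $266,520 − $55,400 = $211,120.
Rate = $211,120 / 5,278 cycles = $40 per cycle.
Year 1: 563 × $40 = $22,520. Book value $244,000.
Year 2: 2,250 × $40 = $90,000. Book value $154,000.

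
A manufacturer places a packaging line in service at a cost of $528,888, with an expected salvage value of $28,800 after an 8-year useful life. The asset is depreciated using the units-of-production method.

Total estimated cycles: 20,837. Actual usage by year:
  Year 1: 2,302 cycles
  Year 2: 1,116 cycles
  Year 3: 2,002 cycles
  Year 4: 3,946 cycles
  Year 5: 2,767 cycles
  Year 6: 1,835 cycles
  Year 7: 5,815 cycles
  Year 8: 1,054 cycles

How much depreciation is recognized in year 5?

Depreciable base = $528,888 − $28,800 = $500,088.
Rate = $500,088 / 20,837 cycles = $24 per cycle.
Year 1: 2,302 × $24 = $55,248. Book value $473,640.
Year 2: 1,116 × $24 = $26,784. Book value $446,856.
Year 3: 2,002 × $24 = $48,048. Book value $398,808.
Year 4: 3,946 × $24 = $94,704. Book value $304,104.
Year 5: 2,767 × $24 = $66,408. Book value $237,696.

$66,408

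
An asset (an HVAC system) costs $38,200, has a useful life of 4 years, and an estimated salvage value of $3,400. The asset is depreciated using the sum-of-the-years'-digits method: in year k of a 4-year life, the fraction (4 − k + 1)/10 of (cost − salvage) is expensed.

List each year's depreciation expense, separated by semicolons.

Depreciable base = $38,200 − $3,400 = $34,800.
Sum of the years' digits = 4+3+2+1 = 10.
Year 1: $34,800 × 4/10 = $13,920. Book value $24,280.
Year 2: $34,800 × 3/10 = $10,440. Book value $13,840.
Year 3: $34,800 × 2/10 = $6,960. Book value $6,880.
Year 4: $34,800 × 1/10 = $3,480. Book value $3,400.

$13,920; $10,440; $6,960; $3,480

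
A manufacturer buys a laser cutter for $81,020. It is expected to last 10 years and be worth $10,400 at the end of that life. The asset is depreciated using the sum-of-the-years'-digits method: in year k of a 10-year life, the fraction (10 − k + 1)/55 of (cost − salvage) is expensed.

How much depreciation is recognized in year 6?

Depreciable base = $81,020 − $10,400 = $70,620.
Sum of the years' digits = 10+9+8+7+6+5+4+3+2+1 = 55.
Year 1: $70,620 × 10/55 = $12,840. Book value $68,180.
Year 2: $70,620 × 9/55 = $11,556. Book value $56,624.
Year 3: $70,620 × 8/55 = $10,272. Book value $46,352.
Year 4: $70,620 × 7/55 = $8,988. Book value $37,364.
Year 5: $70,620 × 6/55 = $7,704. Book value $29,660.
Year 6: $70,620 × 5/55 = $6,420. Book value $23,240.

$6,420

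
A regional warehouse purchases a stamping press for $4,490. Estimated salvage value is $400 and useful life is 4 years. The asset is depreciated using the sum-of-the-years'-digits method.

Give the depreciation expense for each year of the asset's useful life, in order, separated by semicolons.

Depreciable base = $4,490 − $400 = $4,090.
Sum of the years' digits = 4+3+2+1 = 10.
Year 1: $4,090 × 4/10 = $1,636. Book value $2,854.
Year 2: $4,090 × 3/10 = $1,227. Book value $1,627.
Year 3: $4,090 × 2/10 = $818. Book value $809.
Year 4: $4,090 × 1/10 = $409. Book value $400.

$1,636; $1,227; $818; $409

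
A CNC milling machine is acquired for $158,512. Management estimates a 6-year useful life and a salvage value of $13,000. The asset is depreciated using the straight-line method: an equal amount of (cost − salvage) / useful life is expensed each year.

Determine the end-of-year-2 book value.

$110,008

Depreciable base = $158,512 − $13,000 = $145,512.
Annual expense = $145,512 / 6 = $24,252.
End of year 1: book value $134,260.
End of year 2: book value $110,008.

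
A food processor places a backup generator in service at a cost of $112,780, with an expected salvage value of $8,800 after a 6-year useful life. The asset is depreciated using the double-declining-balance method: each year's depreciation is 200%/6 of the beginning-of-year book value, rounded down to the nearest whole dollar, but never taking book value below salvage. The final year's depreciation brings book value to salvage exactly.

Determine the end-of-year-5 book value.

$14,852

Depreciable base = $112,780 − $8,800 = $103,980.
Year 1: ⌊$112,780 × 200%/6⌋ = $37,593. Book value $75,187.
Year 2: ⌊$75,187 × 200%/6⌋ = $25,062. Book value $50,125.
Year 3: ⌊$50,125 × 200%/6⌋ = $16,708. Book value $33,417.
Year 4: ⌊$33,417 × 200%/6⌋ = $11,139. Book value $22,278.
Year 5: ⌊$22,278 × 200%/6⌋ = $7,426. Book value $14,852.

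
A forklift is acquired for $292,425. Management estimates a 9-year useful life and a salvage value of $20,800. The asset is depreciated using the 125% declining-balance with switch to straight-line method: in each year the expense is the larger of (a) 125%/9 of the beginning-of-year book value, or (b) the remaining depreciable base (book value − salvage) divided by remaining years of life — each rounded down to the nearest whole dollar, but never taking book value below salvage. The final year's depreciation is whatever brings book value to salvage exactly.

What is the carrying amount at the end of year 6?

Depreciable base = $292,425 − $20,800 = $271,625.
Year 1: DB = ⌊$292,425 × 125%/9⌋ = $40,614; SL = ⌊$271,625/9⌋ = $30,180 → take DB $40,614. Book value $251,811.
Year 2: DB = ⌊$251,811 × 125%/9⌋ = $34,973; SL = ⌊$231,011/8⌋ = $28,876 → take DB $34,973. Book value $216,838.
Year 3: DB = ⌊$216,838 × 125%/9⌋ = $30,116; SL = ⌊$196,038/7⌋ = $28,005 → take DB $30,116. Book value $186,722.
Year 4: DB = ⌊$186,722 × 125%/9⌋ = $25,933; SL = ⌊$165,922/6⌋ = $27,653 → take SL $27,653. Book value $159,069.
Year 5: DB = ⌊$159,069 × 125%/9⌋ = $22,092; SL = ⌊$138,269/5⌋ = $27,653 → take SL $27,653. Book value $131,416.
Year 6: DB = ⌊$131,416 × 125%/9⌋ = $18,252; SL = ⌊$110,616/4⌋ = $27,654 → take SL $27,654. Book value $103,762.

$103,762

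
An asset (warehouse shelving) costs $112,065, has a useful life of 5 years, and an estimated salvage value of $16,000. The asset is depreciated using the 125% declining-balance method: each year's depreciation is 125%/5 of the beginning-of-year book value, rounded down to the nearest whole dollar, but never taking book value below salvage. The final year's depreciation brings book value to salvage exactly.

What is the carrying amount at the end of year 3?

$47,278

Depreciable base = $112,065 − $16,000 = $96,065.
Year 1: ⌊$112,065 × 125%/5⌋ = $28,016. Book value $84,049.
Year 2: ⌊$84,049 × 125%/5⌋ = $21,012. Book value $63,037.
Year 3: ⌊$63,037 × 125%/5⌋ = $15,759. Book value $47,278.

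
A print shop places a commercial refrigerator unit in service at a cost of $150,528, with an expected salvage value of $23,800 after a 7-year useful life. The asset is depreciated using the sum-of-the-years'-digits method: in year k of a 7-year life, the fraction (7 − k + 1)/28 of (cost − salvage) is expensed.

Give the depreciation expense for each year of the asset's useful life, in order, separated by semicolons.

$31,682; $27,156; $22,630; $18,104; $13,578; $9,052; $4,526

Depreciable base = $150,528 − $23,800 = $126,728.
Sum of the years' digits = 7+6+5+4+3+2+1 = 28.
Year 1: $126,728 × 7/28 = $31,682. Book value $118,846.
Year 2: $126,728 × 6/28 = $27,156. Book value $91,690.
Year 3: $126,728 × 5/28 = $22,630. Book value $69,060.
Year 4: $126,728 × 4/28 = $18,104. Book value $50,956.
Year 5: $126,728 × 3/28 = $13,578. Book value $37,378.
Year 6: $126,728 × 2/28 = $9,052. Book value $28,326.
Year 7: $126,728 × 1/28 = $4,526. Book value $23,800.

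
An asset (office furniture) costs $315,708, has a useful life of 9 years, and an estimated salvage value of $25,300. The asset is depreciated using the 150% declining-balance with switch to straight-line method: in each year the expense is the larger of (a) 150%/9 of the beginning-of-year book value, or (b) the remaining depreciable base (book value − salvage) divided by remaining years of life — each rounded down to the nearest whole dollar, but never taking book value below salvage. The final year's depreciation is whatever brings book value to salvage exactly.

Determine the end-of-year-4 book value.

$152,252

Depreciable base = $315,708 − $25,300 = $290,408.
Year 1: DB = ⌊$315,708 × 150%/9⌋ = $52,618; SL = ⌊$290,408/9⌋ = $32,267 → take DB $52,618. Book value $263,090.
Year 2: DB = ⌊$263,090 × 150%/9⌋ = $43,848; SL = ⌊$237,790/8⌋ = $29,723 → take DB $43,848. Book value $219,242.
Year 3: DB = ⌊$219,242 × 150%/9⌋ = $36,540; SL = ⌊$193,942/7⌋ = $27,706 → take DB $36,540. Book value $182,702.
Year 4: DB = ⌊$182,702 × 150%/9⌋ = $30,450; SL = ⌊$157,402/6⌋ = $26,233 → take DB $30,450. Book value $152,252.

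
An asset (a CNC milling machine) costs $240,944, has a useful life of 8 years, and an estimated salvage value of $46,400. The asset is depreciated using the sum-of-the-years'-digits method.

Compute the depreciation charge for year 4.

Depreciable base = $240,944 − $46,400 = $194,544.
Sum of the years' digits = 8+7+6+5+4+3+2+1 = 36.
Year 1: $194,544 × 8/36 = $43,232. Book value $197,712.
Year 2: $194,544 × 7/36 = $37,828. Book value $159,884.
Year 3: $194,544 × 6/36 = $32,424. Book value $127,460.
Year 4: $194,544 × 5/36 = $27,020. Book value $100,440.

$27,020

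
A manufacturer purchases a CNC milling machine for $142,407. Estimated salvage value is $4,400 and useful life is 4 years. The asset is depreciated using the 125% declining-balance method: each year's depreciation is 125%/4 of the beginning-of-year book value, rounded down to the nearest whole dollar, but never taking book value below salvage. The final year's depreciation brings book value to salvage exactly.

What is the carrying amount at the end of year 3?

$46,276

Depreciable base = $142,407 − $4,400 = $138,007.
Year 1: ⌊$142,407 × 125%/4⌋ = $44,502. Book value $97,905.
Year 2: ⌊$97,905 × 125%/4⌋ = $30,595. Book value $67,310.
Year 3: ⌊$67,310 × 125%/4⌋ = $21,034. Book value $46,276.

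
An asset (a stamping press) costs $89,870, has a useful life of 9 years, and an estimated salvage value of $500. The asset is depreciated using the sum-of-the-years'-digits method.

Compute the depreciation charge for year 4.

$11,916

Depreciable base = $89,870 − $500 = $89,370.
Sum of the years' digits = 9+8+7+6+5+4+3+2+1 = 45.
Year 1: $89,370 × 9/45 = $17,874. Book value $71,996.
Year 2: $89,370 × 8/45 = $15,888. Book value $56,108.
Year 3: $89,370 × 7/45 = $13,902. Book value $42,206.
Year 4: $89,370 × 6/45 = $11,916. Book value $30,290.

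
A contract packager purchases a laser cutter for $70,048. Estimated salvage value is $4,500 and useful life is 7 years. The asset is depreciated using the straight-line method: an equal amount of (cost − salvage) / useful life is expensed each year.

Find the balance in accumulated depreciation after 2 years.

Depreciable base = $70,048 − $4,500 = $65,548.
Annual expense = $65,548 / 7 = $9,364.
End of year 1: book value $60,684.
End of year 2: book value $51,320.
Accumulated through year 2 = $70,048 − $51,320 = $18,728.

$18,728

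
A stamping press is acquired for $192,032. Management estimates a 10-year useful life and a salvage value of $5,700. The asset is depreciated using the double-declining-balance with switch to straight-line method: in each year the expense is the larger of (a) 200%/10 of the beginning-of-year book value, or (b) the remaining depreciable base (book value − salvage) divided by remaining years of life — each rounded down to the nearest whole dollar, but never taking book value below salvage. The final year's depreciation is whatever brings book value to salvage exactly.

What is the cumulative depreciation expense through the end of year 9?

Depreciable base = $192,032 − $5,700 = $186,332.
Year 1: DB = ⌊$192,032 × 200%/10⌋ = $38,406; SL = ⌊$186,332/10⌋ = $18,633 → take DB $38,406. Book value $153,626.
Year 2: DB = ⌊$153,626 × 200%/10⌋ = $30,725; SL = ⌊$147,926/9⌋ = $16,436 → take DB $30,725. Book value $122,901.
Year 3: DB = ⌊$122,901 × 200%/10⌋ = $24,580; SL = ⌊$117,201/8⌋ = $14,650 → take DB $24,580. Book value $98,321.
Year 4: DB = ⌊$98,321 × 200%/10⌋ = $19,664; SL = ⌊$92,621/7⌋ = $13,231 → take DB $19,664. Book value $78,657.
Year 5: DB = ⌊$78,657 × 200%/10⌋ = $15,731; SL = ⌊$72,957/6⌋ = $12,159 → take DB $15,731. Book value $62,926.
Year 6: DB = ⌊$62,926 × 200%/10⌋ = $12,585; SL = ⌊$57,226/5⌋ = $11,445 → take DB $12,585. Book value $50,341.
Year 7: DB = ⌊$50,341 × 200%/10⌋ = $10,068; SL = ⌊$44,641/4⌋ = $11,160 → take SL $11,160. Book value $39,181.
Year 8: DB = ⌊$39,181 × 200%/10⌋ = $7,836; SL = ⌊$33,481/3⌋ = $11,160 → take SL $11,160. Book value $28,021.
Year 9: DB = ⌊$28,021 × 200%/10⌋ = $5,604; SL = ⌊$22,321/2⌋ = $11,160 → take SL $11,160. Book value $16,861.
Accumulated through year 9 = $192,032 − $16,861 = $175,171.

$175,171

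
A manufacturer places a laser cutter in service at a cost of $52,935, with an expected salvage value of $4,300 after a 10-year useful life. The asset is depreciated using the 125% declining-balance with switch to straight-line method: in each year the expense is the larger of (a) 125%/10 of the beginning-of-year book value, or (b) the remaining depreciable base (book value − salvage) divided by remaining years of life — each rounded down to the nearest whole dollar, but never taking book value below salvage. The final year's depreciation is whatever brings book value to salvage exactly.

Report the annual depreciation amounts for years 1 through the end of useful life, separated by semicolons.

Depreciable base = $52,935 − $4,300 = $48,635.
Year 1: DB = ⌊$52,935 × 125%/10⌋ = $6,616; SL = ⌊$48,635/10⌋ = $4,863 → take DB $6,616. Book value $46,319.
Year 2: DB = ⌊$46,319 × 125%/10⌋ = $5,789; SL = ⌊$42,019/9⌋ = $4,668 → take DB $5,789. Book value $40,530.
Year 3: DB = ⌊$40,530 × 125%/10⌋ = $5,066; SL = ⌊$36,230/8⌋ = $4,528 → take DB $5,066. Book value $35,464.
Year 4: DB = ⌊$35,464 × 125%/10⌋ = $4,433; SL = ⌊$31,164/7⌋ = $4,452 → take SL $4,452. Book value $31,012.
Year 5: DB = ⌊$31,012 × 125%/10⌋ = $3,876; SL = ⌊$26,712/6⌋ = $4,452 → take SL $4,452. Book value $26,560.
Year 6: DB = ⌊$26,560 × 125%/10⌋ = $3,320; SL = ⌊$22,260/5⌋ = $4,452 → take SL $4,452. Book value $22,108.
Year 7: DB = ⌊$22,108 × 125%/10⌋ = $2,763; SL = ⌊$17,808/4⌋ = $4,452 → take SL $4,452. Book value $17,656.
Year 8: DB = ⌊$17,656 × 125%/10⌋ = $2,207; SL = ⌊$13,356/3⌋ = $4,452 → take SL $4,452. Book value $13,204.
Year 9: DB = ⌊$13,204 × 125%/10⌋ = $1,650; SL = ⌊$8,904/2⌋ = $4,452 → take SL $4,452. Book value $8,752.
Year 10 (final): $8,752 − $4,300 = $4,452. Book value $4,300.

$6,616; $5,789; $5,066; $4,452; $4,452; $4,452; $4,452; $4,452; $4,452; $4,452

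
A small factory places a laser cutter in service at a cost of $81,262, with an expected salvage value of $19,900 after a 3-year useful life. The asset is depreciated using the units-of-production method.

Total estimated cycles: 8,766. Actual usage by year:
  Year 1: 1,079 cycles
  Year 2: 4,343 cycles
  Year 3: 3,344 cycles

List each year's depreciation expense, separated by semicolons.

Depreciable base = $81,262 − $19,900 = $61,362.
Rate = $61,362 / 8,766 cycles = $7 per cycle.
Year 1: 1,079 × $7 = $7,553. Book value $73,709.
Year 2: 4,343 × $7 = $30,401. Book value $43,308.
Year 3: 3,344 × $7 = $23,408. Book value $19,900.

$7,553; $30,401; $23,408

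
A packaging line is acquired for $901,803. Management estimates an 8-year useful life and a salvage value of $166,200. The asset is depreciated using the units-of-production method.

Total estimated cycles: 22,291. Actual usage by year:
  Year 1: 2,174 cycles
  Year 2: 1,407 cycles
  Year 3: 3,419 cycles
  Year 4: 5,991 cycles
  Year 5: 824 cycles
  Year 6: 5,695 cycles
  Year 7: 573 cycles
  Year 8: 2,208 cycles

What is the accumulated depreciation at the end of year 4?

Depreciable base = $901,803 − $166,200 = $735,603.
Rate = $735,603 / 22,291 cycles = $33 per cycle.
Year 1: 2,174 × $33 = $71,742. Book value $830,061.
Year 2: 1,407 × $33 = $46,431. Book value $783,630.
Year 3: 3,419 × $33 = $112,827. Book value $670,803.
Year 4: 5,991 × $33 = $197,703. Book value $473,100.
Accumulated through year 4 = $901,803 − $473,100 = $428,703.

$428,703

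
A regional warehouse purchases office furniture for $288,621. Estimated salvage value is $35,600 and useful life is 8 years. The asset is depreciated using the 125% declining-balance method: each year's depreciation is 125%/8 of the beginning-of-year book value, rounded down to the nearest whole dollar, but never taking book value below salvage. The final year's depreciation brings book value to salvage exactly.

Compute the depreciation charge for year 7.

Depreciable base = $288,621 − $35,600 = $253,021.
Year 1: ⌊$288,621 × 125%/8⌋ = $45,097. Book value $243,524.
Year 2: ⌊$243,524 × 125%/8⌋ = $38,050. Book value $205,474.
Year 3: ⌊$205,474 × 125%/8⌋ = $32,105. Book value $173,369.
Year 4: ⌊$173,369 × 125%/8⌋ = $27,088. Book value $146,281.
Year 5: ⌊$146,281 × 125%/8⌋ = $22,856. Book value $123,425.
Year 6: ⌊$123,425 × 125%/8⌋ = $19,285. Book value $104,140.
Year 7: ⌊$104,140 × 125%/8⌋ = $16,271. Book value $87,869.

$16,271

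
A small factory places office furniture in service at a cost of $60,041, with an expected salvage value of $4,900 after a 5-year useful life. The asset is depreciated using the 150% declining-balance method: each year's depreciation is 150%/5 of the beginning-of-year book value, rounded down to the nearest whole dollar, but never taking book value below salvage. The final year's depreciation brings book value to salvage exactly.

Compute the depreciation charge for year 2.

$12,608

Depreciable base = $60,041 − $4,900 = $55,141.
Year 1: ⌊$60,041 × 150%/5⌋ = $18,012. Book value $42,029.
Year 2: ⌊$42,029 × 150%/5⌋ = $12,608. Book value $29,421.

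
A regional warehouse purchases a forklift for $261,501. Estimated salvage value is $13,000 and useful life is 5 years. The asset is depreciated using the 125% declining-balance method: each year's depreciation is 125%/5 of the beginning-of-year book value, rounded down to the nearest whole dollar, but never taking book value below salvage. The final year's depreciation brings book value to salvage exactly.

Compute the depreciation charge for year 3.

Depreciable base = $261,501 − $13,000 = $248,501.
Year 1: ⌊$261,501 × 125%/5⌋ = $65,375. Book value $196,126.
Year 2: ⌊$196,126 × 125%/5⌋ = $49,031. Book value $147,095.
Year 3: ⌊$147,095 × 125%/5⌋ = $36,773. Book value $110,322.

$36,773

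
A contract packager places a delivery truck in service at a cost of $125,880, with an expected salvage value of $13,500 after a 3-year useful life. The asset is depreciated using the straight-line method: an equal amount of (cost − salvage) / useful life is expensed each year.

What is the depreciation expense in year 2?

$37,460

Depreciable base = $125,880 − $13,500 = $112,380.
Annual expense = $112,380 / 3 = $37,460.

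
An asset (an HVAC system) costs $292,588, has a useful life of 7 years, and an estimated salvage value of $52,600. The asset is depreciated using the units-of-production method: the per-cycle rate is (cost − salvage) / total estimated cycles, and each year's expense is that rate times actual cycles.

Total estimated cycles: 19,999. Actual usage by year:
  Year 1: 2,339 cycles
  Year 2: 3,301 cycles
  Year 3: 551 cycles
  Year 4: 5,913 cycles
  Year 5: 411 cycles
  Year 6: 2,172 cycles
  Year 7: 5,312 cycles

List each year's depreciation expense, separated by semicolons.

$28,068; $39,612; $6,612; $70,956; $4,932; $26,064; $63,744

Depreciable base = $292,588 − $52,600 = $239,988.
Rate = $239,988 / 19,999 cycles = $12 per cycle.
Year 1: 2,339 × $12 = $28,068. Book value $264,520.
Year 2: 3,301 × $12 = $39,612. Book value $224,908.
Year 3: 551 × $12 = $6,612. Book value $218,296.
Year 4: 5,913 × $12 = $70,956. Book value $147,340.
Year 5: 411 × $12 = $4,932. Book value $142,408.
Year 6: 2,172 × $12 = $26,064. Book value $116,344.
Year 7: 5,312 × $12 = $63,744. Book value $52,600.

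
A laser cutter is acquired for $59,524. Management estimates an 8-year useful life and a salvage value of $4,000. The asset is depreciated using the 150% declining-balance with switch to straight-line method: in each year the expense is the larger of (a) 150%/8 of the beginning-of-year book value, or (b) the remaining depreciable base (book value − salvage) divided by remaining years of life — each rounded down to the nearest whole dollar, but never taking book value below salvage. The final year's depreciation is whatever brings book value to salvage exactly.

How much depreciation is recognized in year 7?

Depreciable base = $59,524 − $4,000 = $55,524.
Year 1: DB = ⌊$59,524 × 150%/8⌋ = $11,160; SL = ⌊$55,524/8⌋ = $6,940 → take DB $11,160. Book value $48,364.
Year 2: DB = ⌊$48,364 × 150%/8⌋ = $9,068; SL = ⌊$44,364/7⌋ = $6,337 → take DB $9,068. Book value $39,296.
Year 3: DB = ⌊$39,296 × 150%/8⌋ = $7,368; SL = ⌊$35,296/6⌋ = $5,882 → take DB $7,368. Book value $31,928.
Year 4: DB = ⌊$31,928 × 150%/8⌋ = $5,986; SL = ⌊$27,928/5⌋ = $5,585 → take DB $5,986. Book value $25,942.
Year 5: DB = ⌊$25,942 × 150%/8⌋ = $4,864; SL = ⌊$21,942/4⌋ = $5,485 → take SL $5,485. Book value $20,457.
Year 6: DB = ⌊$20,457 × 150%/8⌋ = $3,835; SL = ⌊$16,457/3⌋ = $5,485 → take SL $5,485. Book value $14,972.
Year 7: DB = ⌊$14,972 × 150%/8⌋ = $2,807; SL = ⌊$10,972/2⌋ = $5,486 → take SL $5,486. Book value $9,486.

$5,486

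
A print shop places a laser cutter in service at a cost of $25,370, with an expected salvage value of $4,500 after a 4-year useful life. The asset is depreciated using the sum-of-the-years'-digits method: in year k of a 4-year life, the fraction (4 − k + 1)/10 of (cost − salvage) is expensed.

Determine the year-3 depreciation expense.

$4,174

Depreciable base = $25,370 − $4,500 = $20,870.
Sum of the years' digits = 4+3+2+1 = 10.
Year 1: $20,870 × 4/10 = $8,348. Book value $17,022.
Year 2: $20,870 × 3/10 = $6,261. Book value $10,761.
Year 3: $20,870 × 2/10 = $4,174. Book value $6,587.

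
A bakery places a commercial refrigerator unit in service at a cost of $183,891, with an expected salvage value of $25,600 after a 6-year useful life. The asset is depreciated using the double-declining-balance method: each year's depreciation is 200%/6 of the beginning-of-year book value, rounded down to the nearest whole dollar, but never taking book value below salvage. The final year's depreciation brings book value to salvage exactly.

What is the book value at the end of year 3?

$54,487

Depreciable base = $183,891 − $25,600 = $158,291.
Year 1: ⌊$183,891 × 200%/6⌋ = $61,297. Book value $122,594.
Year 2: ⌊$122,594 × 200%/6⌋ = $40,864. Book value $81,730.
Year 3: ⌊$81,730 × 200%/6⌋ = $27,243. Book value $54,487.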